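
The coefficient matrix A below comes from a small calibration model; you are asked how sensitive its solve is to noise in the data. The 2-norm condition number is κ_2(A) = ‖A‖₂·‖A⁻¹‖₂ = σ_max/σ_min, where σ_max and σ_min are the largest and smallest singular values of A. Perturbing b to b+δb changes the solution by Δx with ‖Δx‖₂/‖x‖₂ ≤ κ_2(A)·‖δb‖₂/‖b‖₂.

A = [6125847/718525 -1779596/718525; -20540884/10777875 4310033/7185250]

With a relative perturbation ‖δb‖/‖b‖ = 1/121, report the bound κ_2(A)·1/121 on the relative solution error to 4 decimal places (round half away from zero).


1.7380

AᵀA = [5273812162801/69103265625 -512719158406/23034421875; -512719158406/23034421875 199448290769/30712562500]; tr = 36624453229/442260900, det = 68574961/442260900
λ_max, λ_min = (36624453229/442260900 ± √1341229262227331226841/195594703668810000)/2 = 8281/100, 8281/4422609
κ_2(A) = √(λ_max/λ_min) = √((8281/100) / (8281/4422609)) = 210.3000
bound on ‖Δx‖/‖x‖: κ·ε = 210.3000·1/121 = 1.7380


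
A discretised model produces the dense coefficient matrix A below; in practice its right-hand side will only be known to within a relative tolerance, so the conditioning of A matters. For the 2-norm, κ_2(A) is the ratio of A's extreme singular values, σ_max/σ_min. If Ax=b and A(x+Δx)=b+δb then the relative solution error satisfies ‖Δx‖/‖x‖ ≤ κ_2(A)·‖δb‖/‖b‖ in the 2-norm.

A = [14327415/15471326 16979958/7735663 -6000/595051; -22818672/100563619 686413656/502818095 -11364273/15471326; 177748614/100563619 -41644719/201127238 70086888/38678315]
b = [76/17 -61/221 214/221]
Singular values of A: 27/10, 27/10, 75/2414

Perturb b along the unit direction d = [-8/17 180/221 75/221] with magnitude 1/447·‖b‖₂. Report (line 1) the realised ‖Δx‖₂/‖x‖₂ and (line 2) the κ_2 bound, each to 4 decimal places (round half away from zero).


0.0051
0.1944

σ_max = 27/10, σ_min = 75/2414
κ = σ_max/σ_min = (27/10)/(75/2414) = 86.9040
perturbation bound = 86.9040·1/447 = 0.1944
solve Ax = b  →  x = [43.8350 -16.6596 -44.1272]
‖b‖ = 4.5826, ‖x‖ = 64.3914
with δb = [-0.0048 0.0083 0.0035], A·Δx = δb → ‖Δx‖ = 0.3300
relative error = 0.0051
so the bound overstates the realised error by a factor of ≈ 37.9387 (computed from the unrounded values)


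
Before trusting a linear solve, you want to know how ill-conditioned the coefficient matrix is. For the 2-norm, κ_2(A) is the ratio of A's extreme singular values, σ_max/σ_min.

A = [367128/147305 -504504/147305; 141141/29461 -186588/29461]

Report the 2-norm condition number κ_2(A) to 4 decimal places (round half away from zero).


M = AᵀA = [2189628081/75082225 -2919024108/75082225; -2919024108/75082225 3892392144/75082225]. tr(M)=243280809/3003289, det(M)=1166400/3003289
solving λ² − 243280809/3003289·λ + 1166400/3003289 = 0 gives λ = 81, 14400/3003289
κ_2(A) = √(λ_max/λ_min) = √(81 / (14400/3003289)) = 129.9750

129.9750


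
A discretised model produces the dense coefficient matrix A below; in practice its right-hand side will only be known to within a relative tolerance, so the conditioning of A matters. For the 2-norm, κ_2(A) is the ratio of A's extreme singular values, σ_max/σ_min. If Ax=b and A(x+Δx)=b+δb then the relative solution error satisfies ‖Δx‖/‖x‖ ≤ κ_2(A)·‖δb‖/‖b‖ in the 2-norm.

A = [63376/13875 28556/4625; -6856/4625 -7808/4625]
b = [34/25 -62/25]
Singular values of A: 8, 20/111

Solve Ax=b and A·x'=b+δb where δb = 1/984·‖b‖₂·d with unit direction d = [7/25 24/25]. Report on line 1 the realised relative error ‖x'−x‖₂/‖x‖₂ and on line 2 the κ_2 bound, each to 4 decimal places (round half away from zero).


σ_max = 8, σ_min = 20/111
κ_2(A) = 8 / (20/111) = 44.4000
bound on ‖Δx‖/‖x‖: κ·ε = 44.4000·1/984 = 0.0451
solve Ax = b  →  x = [9.0300 -6.4600]
‖b‖₂ = 2.8284 and ‖x‖₂ = 11.1028
with δb = [0.0008 0.0028], A·Δx = δb → ‖Δx‖ = 0.0160
realised ‖Δx‖/‖x‖ = 0.0014
so the bound overstates the realised error by a factor of ≈ 31.4035 (computed from the unrounded values)

0.0014
0.0451


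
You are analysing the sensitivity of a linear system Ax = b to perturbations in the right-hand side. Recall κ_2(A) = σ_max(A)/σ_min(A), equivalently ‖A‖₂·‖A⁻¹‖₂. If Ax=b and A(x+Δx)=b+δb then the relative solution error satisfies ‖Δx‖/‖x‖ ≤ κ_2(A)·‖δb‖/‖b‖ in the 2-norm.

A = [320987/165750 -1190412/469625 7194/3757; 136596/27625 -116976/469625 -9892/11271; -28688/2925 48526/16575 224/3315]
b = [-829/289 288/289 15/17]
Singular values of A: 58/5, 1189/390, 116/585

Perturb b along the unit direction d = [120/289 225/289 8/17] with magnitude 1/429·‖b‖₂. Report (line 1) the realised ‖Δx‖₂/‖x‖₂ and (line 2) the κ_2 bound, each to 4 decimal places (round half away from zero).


0.0376
0.1364

largest singular value 58/5, smallest 116/585
κ_2(A) = (58/5) / (116/585) = 58.5000
perturbation bound = 58.5000·1/429 = 0.1364
solve Ax = b  →  x = [0.1168 0.7082 -0.6786]
‖b‖₂ = 3.1623 and ‖x‖₂ = 0.9878
δb = ε·‖b‖·d = [0.0031 0.0057 0.0035]; solving A·Δx = δb gives ‖Δx‖ = 0.0372
dividing the unrounded norms, ‖Δx‖/‖x‖ = 0.0376
so the bound overstates the realised error by a factor of ≈ 3.6234 (computed from the unrounded values)


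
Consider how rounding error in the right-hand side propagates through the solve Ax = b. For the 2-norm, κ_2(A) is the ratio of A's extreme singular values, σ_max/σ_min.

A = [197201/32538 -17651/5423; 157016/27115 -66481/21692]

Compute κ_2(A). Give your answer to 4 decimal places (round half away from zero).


AᵀA = [2211356401/31472100 -39312539/1049070; -39312539/1049070 11182697/559504]; tr = 39313261/435600, det = 130321/1742400
λ_max, λ_min = (39313261/435600 ± √1545475722626521/189747360000)/2 = 361/4, 361/435600
so κ_2 = √((361/4) / (361/435600)) = 330.0000

330.0000


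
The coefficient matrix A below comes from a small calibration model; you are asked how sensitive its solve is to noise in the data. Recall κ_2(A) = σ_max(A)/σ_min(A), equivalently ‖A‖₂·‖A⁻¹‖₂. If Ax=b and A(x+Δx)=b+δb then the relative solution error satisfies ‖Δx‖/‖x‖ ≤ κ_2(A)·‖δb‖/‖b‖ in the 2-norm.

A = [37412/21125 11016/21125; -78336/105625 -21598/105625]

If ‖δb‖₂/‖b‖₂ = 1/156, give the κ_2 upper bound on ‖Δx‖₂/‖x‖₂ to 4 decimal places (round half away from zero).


1.0417

AᵀA = [243360784/66015625 70977312/66015625; 70977312/66015625 20711716/66015625]; tr = 422516/105625, det = 64/105625
solving λ² − 422516/105625·λ + 64/105625 = 0 gives λ = 4, 16/105625
κ_2(A) = √(λ_max/λ_min) = √(4 / (16/105625)) = 162.5000
worst-case relative error ≤ 162.5000 × 1/156 = 1.0417


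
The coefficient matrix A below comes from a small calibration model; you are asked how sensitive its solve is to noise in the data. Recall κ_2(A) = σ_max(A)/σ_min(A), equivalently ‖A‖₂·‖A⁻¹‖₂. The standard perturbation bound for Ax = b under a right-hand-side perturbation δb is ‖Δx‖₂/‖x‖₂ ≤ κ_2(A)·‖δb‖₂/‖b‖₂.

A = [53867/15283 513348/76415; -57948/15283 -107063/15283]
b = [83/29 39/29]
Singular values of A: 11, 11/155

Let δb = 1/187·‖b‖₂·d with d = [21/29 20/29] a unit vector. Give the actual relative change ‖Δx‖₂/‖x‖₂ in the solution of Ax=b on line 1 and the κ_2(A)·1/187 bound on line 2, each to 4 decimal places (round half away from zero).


0.0056
0.8289

largest singular value 11, smallest 11/155
condition number: 11 ÷ (11/155) = 155.0000
perturbation bound = 155.0000·1/187 = 0.8289
solve Ax = b  →  x = [-37.2567 19.9733]
‖b‖₂ = 3.1623 and ‖x‖₂ = 42.2728
re-solving with b+δb shifts x by Δx of norm 0.2383
realised ‖Δx‖/‖x‖ = 0.0056
tightness: 0.0056 against a bound of 0.8289 (unrounded ratio ≈ 0.0068)


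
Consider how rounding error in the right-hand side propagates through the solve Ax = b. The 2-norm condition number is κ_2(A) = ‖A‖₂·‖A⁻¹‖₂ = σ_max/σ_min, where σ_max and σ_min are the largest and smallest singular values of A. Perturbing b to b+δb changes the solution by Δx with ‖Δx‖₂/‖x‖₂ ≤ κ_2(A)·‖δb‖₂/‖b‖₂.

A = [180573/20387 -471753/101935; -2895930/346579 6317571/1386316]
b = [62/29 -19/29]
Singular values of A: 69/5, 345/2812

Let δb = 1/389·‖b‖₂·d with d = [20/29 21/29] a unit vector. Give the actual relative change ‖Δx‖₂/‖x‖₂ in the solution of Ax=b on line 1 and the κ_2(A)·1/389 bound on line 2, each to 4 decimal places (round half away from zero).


σ_max = 69/5, σ_min = 345/2812
condition number: (69/5) ÷ (345/2812) = 112.4800
bound on ‖Δx‖/‖x‖: κ·ε = 112.4800·1/389 = 0.2892
solve Ax = b  →  x = [3.9635 7.1236]
2-norm of b is 2.2361; of x, 8.1520
δb = ε·‖b‖·d = [0.0040 0.0042]; solving A·Δx = δb gives ‖Δx‖ = 0.0469
realised ‖Δx‖/‖x‖ = 0.0057
realised/bound (from unrounded values) ≈ 0.0199

0.0057
0.2892


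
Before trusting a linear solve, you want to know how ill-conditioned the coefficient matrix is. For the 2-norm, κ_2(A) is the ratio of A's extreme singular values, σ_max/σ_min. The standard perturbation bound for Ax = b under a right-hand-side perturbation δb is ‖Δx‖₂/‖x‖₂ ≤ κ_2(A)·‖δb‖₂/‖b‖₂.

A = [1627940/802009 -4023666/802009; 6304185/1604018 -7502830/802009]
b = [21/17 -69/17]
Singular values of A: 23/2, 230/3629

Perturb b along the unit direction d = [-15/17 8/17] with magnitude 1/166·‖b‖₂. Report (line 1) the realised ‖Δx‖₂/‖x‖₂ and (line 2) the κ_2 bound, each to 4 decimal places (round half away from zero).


0.0085
1.0931

largest singular value 23/2, smallest 230/3629
condition number: (23/2) ÷ (230/3629) = 181.4500
bound on ‖Δx‖/‖x‖: κ·ε = 181.4500·1/166 = 1.0931
solve Ax = b  →  x = [-43.7940 -17.9649]
‖b‖₂ = 4.2426 and ‖x‖₂ = 47.3355
re-solving with b+δb shifts x by Δx of norm 0.4033
dividing the unrounded norms, ‖Δx‖/‖x‖ = 0.0085
so the bound overstates the realised error by a factor of ≈ 128.3065 (computed from the unrounded values)


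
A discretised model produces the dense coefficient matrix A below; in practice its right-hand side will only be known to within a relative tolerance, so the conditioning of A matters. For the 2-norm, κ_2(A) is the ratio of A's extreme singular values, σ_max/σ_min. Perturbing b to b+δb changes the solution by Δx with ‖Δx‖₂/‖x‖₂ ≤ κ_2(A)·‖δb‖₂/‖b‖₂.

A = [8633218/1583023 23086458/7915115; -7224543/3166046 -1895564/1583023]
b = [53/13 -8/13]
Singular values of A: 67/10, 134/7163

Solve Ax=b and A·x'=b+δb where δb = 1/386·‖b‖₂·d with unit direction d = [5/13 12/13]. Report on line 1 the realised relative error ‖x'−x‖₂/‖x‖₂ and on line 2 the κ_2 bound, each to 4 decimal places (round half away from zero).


0.0107
0.9278

largest singular value 67/10, smallest 134/7163
κ_2(A) = (67/10) / (134/7163) = 358.1500
perturbation bound = 358.1500·1/386 = 0.9278
solve Ax = b  →  x = [-24.6286 47.4473]
2-norm of b is 4.1231; of x, 53.4586
δb = ε·‖b‖·d = [0.0041 0.0099]; solving A·Δx = δb gives ‖Δx‖ = 0.5710
dividing the unrounded norms, ‖Δx‖/‖x‖ = 0.0107
realised/bound (from unrounded values) ≈ 0.0115


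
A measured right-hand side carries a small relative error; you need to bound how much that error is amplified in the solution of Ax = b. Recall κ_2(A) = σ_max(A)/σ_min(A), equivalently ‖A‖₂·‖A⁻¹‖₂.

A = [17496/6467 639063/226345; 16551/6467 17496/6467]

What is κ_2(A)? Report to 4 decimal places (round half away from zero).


312.2000

M = AᵀA = [20001573/1442141 735041952/50474935; 735041952/50474935 27013320261/1766622725]. tr(M)=1776387834/60918025, det(M)=531441/60918025
char-poly roots: 729/25 and 729/2436721
so κ_2 = √((729/25) / (729/2436721)) = 312.2000


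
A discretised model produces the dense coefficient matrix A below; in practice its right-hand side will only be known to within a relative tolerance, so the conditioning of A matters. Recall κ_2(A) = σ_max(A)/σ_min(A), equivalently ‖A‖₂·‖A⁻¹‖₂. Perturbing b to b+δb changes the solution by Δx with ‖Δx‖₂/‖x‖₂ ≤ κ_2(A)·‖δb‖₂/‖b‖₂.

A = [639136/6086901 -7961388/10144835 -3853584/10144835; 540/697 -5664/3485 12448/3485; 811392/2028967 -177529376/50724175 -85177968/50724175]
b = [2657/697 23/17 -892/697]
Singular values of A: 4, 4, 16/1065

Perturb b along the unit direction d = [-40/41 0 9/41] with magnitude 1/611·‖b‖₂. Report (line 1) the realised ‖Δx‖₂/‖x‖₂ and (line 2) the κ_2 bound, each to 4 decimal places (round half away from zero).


0.0017
0.4358

σ_max = 4, σ_min = 16/1065
κ_2(A) = 4 / (16/1065) = 266.2500
worst-case relative error ≤ 266.2500 × 1/611 = 0.4358
solve Ax = b  →  x = [259.8110 46.7110 -34.7207]
2-norm of b is 4.2426; of x, 266.2502
re-solving with b+δb shifts x by Δx of norm 0.4622
relative error = 0.0017
tightness: 0.0017 against a bound of 0.4358 (unrounded ratio ≈ 0.0040)


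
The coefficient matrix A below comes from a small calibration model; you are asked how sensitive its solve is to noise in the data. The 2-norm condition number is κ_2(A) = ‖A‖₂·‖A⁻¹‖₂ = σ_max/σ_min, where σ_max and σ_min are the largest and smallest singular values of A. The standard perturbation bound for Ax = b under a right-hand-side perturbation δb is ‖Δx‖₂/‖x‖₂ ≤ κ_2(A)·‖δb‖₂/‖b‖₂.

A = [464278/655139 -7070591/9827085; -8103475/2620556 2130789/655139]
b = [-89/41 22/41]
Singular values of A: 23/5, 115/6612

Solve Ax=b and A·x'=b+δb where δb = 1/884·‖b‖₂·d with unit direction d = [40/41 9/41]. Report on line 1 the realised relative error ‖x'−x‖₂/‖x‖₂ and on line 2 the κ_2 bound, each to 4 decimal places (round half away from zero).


0.0013
0.2992

σ_max = 23/5, σ_min = 115/6612
κ = σ_max/σ_min = (23/5)/(115/6612) = 264.4800
κ_2(A)·‖δb‖/‖b‖ = 0.2992
solve Ax = b  →  x = [-83.4195 -79.1469]
2-norm of b is 2.2361; of x, 114.9915
re-solving with b+δb shifts x by Δx of norm 0.1454
realised ‖Δx‖/‖x‖ = 0.0013
tightness: 0.0013 against a bound of 0.2992 (unrounded ratio ≈ 0.0042)


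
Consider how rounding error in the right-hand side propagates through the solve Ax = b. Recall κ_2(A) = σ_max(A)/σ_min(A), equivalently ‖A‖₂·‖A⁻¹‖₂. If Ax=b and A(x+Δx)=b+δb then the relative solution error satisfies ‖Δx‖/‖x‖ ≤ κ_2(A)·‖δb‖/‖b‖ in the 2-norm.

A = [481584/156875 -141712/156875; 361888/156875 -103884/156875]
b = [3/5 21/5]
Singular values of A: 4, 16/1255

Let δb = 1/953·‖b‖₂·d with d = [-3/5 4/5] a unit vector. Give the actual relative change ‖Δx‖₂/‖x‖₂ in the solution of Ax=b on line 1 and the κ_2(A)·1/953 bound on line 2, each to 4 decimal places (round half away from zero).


from the listed singular values, σ₁ = 4, σ_n = 16/1255
κ = σ_max/σ_min = 4/(16/1255) = 313.7500
worst-case relative error ≤ 313.7500 × 1/953 = 0.3292
solve Ax = b  →  x = [66.6075 225.6900]
‖b‖₂ = 4.2426 and ‖x‖₂ = 235.3137
with δb = [-0.0027 0.0036], A·Δx = δb → ‖Δx‖ = 0.3492
dividing the unrounded norms, ‖Δx‖/‖x‖ = 0.0015
so the bound overstates the realised error by a factor of ≈ 221.8559 (computed from the unrounded values)

0.0015
0.3292


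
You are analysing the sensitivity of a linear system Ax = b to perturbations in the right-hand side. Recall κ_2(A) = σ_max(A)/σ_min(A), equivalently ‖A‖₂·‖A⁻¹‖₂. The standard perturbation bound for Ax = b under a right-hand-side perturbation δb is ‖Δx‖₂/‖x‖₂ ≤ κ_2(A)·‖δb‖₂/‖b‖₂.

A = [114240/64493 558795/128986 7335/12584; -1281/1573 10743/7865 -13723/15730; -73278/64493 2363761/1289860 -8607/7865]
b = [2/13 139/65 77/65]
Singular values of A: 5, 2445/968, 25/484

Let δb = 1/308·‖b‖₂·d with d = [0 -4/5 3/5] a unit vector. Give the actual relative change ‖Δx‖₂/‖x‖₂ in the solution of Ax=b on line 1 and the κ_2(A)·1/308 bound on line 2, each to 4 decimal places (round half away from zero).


0.0079
0.3143

from the listed singular values, σ₁ = 5, σ_n = 25/484
κ = σ_max/σ_min = 5/(25/484) = 96.8000
bound on ‖Δx‖/‖x‖: κ·ε = 96.8000·1/308 = 0.3143
solve Ax = b  →  x = [10.7586 -2.2157 -15.9631]
2-norm of b is 2.4495; of x, 19.3772
re-solving with b+δb shifts x by Δx of norm 0.1540
dividing the unrounded norms, ‖Δx‖/‖x‖ = 0.0079
tightness: 0.0079 against a bound of 0.3143 (unrounded ratio ≈ 0.0253)


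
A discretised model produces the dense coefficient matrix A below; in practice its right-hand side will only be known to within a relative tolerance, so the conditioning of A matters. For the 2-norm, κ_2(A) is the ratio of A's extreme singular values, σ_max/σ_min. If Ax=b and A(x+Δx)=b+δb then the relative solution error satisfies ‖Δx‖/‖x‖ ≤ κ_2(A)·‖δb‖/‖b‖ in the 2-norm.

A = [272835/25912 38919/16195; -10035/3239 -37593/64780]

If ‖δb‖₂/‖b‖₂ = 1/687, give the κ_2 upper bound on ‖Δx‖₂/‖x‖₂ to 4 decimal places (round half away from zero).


0.1380

AᵀA = [80883815625/671431744 2274591375/83928968; 2274591375/83928968 1025930025/167857936]; tr = 50557725/399424, det = 11390625/6390784
λ_max, λ_min = (50557725/399424 ± √2554946134925625/159539531776)/2 = 2025/16, 5625/399424
κ = σ_max/σ_min = (45/4)/(75/632) = 94.8000
bound on ‖Δx‖/‖x‖: κ·ε = 94.8000·1/687 = 0.1380


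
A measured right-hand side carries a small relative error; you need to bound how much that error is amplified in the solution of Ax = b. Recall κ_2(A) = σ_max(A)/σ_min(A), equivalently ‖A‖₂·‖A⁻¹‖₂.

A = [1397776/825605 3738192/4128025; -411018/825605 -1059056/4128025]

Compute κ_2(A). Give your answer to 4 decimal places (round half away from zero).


242.8250

form AᵀA = [4994620100/1603820273 2663739360/1603820273; 2663739360/1603820273 1420769792/1603820273] with trace 377375876/94342369 and determinant 25600/94342369
eigenvalues of AᵀA: λ = (tr ± √(tr²−4·det))/2 = 4, 6400/94342369
κ_2(A) = √(λ_max/λ_min) = √(4 / (6400/94342369)) = 242.8250


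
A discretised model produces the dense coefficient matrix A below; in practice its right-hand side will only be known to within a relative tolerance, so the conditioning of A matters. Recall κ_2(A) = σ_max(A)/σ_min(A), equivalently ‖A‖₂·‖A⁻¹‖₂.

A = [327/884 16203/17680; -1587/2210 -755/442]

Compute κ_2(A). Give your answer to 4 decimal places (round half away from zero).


form AᵀA = [261/400 501/320; 501/320 24049/6400] with trace 1129/256 and determinant 441/640000
λ_max, λ_min = (1129/256 ± √796537729/40960000)/2 = 441/100, 1/6400
κ = σ_max/σ_min = (21/10)/(1/80) = 168.0000

168.0000


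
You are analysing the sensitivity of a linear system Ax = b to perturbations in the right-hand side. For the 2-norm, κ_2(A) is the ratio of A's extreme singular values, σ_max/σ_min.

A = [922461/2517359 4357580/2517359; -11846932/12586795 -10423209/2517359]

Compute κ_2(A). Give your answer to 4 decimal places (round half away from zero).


188.9200

AᵀA = [956350030921/937440286225 849594889152/187488057245; 849594889152/187488057245 755217688249/37497611449]; tr = 11800590266/557668225, det = 279841/22306729
eigenvalues of AᵀA: λ = (tr ± √(tr²−4·det))/2 = 529/25, 13225/22306729
so κ_2 = √((529/25) / (13225/22306729)) = 188.9200


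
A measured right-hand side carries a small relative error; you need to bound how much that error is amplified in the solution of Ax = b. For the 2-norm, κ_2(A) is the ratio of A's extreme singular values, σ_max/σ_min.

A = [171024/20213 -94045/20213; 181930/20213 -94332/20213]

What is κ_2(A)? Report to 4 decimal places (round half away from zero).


AᵀA = [74135236/485809 -39531240/485809; -39531240/485809 21097489/485809]; tr = 329525/1681, det = 9604/1681
solving λ² − 329525/1681·λ + 9604/1681 = 0 gives λ = 196, 49/1681
so κ_2 = √(196 / (49/1681)) = 82.0000

82.0000


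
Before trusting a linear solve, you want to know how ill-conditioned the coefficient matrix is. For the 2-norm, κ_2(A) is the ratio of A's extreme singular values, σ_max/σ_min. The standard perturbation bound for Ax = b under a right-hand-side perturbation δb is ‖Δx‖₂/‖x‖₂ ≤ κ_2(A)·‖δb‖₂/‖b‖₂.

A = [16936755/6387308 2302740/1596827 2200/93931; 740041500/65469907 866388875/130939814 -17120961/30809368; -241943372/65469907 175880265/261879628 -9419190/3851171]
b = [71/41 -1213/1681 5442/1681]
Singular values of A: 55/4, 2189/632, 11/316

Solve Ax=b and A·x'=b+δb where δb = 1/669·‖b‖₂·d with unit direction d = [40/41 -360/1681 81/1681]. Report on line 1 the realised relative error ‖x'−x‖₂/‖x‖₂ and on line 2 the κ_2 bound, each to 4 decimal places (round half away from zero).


from the listed singular values, σ₁ = 55/4, σ_n = 11/316
condition number: (55/4) ÷ (11/316) = 395.0000
perturbation bound = 395.0000·1/669 = 0.5904
solve Ax = b  →  x = [-19.9241 37.2032 38.9966]
2-norm of b is 3.7417; of x, 57.4611
re-solving with b+δb shifts x by Δx of norm 0.1607
relative error = 0.0028
tightness: 0.0028 against a bound of 0.5904 (unrounded ratio ≈ 0.0047)

0.0028
0.5904


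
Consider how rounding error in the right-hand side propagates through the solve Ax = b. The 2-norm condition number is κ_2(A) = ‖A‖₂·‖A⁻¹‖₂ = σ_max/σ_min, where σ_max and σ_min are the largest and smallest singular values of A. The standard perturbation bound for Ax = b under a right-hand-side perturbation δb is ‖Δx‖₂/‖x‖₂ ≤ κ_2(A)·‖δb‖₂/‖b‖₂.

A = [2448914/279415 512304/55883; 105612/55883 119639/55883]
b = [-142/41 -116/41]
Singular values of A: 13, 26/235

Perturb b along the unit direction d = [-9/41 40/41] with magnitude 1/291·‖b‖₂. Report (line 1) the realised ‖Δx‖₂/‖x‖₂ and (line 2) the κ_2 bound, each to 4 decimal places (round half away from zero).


largest singular value 13, smallest 26/235
condition number: 13 ÷ (26/235) = 117.5000
perturbation bound = 117.5000·1/291 = 0.4038
solve Ax = b  →  x = [12.8780 -12.6897]
‖b‖₂ = 4.4721 and ‖x‖₂ = 18.0795
re-solving with b+δb shifts x by Δx of norm 0.1389
relative error = 0.0077
tightness: 0.0077 against a bound of 0.4038 (unrounded ratio ≈ 0.0190)

0.0077
0.4038


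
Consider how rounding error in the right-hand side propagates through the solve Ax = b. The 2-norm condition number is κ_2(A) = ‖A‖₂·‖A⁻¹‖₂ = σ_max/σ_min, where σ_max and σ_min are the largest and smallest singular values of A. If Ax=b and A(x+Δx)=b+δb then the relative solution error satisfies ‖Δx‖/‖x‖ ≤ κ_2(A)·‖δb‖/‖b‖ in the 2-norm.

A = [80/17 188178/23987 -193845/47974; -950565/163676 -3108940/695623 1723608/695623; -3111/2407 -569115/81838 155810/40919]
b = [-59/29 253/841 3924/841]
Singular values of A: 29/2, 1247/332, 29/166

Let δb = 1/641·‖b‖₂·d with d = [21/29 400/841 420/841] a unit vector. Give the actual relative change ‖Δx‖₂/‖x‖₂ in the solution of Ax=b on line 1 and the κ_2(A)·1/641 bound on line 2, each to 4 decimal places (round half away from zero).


largest singular value 29/2, smallest 29/166
κ_2(A) = (29/2) / (29/166) = 83.0000
worst-case relative error ≤ 83.0000 × 1/641 = 0.1295
solve Ax = b  →  x = [0.5749 2.1473 5.3421]
‖b‖₂ = 5.0990 and ‖x‖₂ = 5.7862
δb = ε·‖b‖·d = [0.0058 0.0038 0.0040]; solving A·Δx = δb gives ‖Δx‖ = 0.0455
realised ‖Δx‖/‖x‖ = 0.0079
realised/bound (from unrounded values) ≈ 0.0608

0.0079
0.1295


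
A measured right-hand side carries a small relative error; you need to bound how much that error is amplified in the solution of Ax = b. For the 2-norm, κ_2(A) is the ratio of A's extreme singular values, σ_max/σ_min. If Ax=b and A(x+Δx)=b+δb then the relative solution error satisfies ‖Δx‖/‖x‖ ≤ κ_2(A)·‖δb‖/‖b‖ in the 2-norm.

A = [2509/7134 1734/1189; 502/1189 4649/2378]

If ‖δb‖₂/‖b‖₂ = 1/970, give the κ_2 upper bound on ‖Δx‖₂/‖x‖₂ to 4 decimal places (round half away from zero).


form AᵀA = [15367225/50893956 1892000/1413721; 1892000/1413721 33640225/5654884] with trace 94625/15138 and determinant 625/121104
char-poly roots: 25/4 and 25/30276
so κ_2 = √((25/4) / (25/30276)) = 87.0000
perturbation bound = 87.0000·1/970 = 0.0897

0.0897


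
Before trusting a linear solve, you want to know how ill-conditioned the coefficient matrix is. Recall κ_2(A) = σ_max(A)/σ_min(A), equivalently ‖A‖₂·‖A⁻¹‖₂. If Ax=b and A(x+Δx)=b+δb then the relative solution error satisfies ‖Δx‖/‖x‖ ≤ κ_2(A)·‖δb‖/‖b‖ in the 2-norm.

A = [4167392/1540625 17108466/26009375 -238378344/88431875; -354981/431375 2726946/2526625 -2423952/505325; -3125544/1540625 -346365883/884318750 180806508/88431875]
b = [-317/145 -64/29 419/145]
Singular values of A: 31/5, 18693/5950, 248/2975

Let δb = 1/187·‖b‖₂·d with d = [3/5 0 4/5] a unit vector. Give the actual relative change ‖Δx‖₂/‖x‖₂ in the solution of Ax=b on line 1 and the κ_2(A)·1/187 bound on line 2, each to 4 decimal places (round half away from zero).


0.0226
0.3977

σ_max = 31/5, σ_min = 248/2975
condition number: (31/5) ÷ (248/2975) = 74.3750
bound on ‖Δx‖/‖x‖: κ·ε = 74.3750·1/187 = 0.3977
solve Ax = b  →  x = [-0.4862 11.5870 3.1506]
‖b‖ = 4.2426, ‖x‖ = 12.0175
Δx = A⁻¹·δb where δb = 1/187·4.2426·d; ‖Δx‖ = 0.2722
realised ‖Δx‖/‖x‖ = 0.0226
so the bound overstates the realised error by a factor of ≈ 17.5619 (computed from the unrounded values)


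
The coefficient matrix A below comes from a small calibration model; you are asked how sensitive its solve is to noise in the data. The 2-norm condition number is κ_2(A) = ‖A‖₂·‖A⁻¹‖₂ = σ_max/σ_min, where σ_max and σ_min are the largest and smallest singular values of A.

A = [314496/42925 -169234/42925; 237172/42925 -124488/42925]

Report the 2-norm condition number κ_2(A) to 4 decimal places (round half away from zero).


form AᵀA = [6206331664/73702225 -661987872/14740445; -661987872/14740445 1765496356/73702225] with trace 5516836/51005 and determinant 1827904/6375625
char-poly roots: 2704/25 and 676/255025
κ_2(A) = √(λ_max/λ_min) = √((2704/25) / (676/255025)) = 202.0000

202.0000


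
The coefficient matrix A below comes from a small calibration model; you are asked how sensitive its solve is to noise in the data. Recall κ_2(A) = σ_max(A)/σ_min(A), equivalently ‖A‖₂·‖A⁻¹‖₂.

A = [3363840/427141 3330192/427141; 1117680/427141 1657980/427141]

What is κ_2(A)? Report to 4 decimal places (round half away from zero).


form AᵀA = [74346912000/1079582449 77250438720/1079582449; 77250438720/1079582449 81888026256/1079582449] with trace 185772816/1283689 and determinant 132710400/1283689
solving λ² − 185772816/1283689·λ + 132710400/1283689 = 0 gives λ = 144, 921600/1283689
σ_max=√144=12, σ_min=√(921600/1283689)=(960/1133) → κ = 14.1625

14.1625


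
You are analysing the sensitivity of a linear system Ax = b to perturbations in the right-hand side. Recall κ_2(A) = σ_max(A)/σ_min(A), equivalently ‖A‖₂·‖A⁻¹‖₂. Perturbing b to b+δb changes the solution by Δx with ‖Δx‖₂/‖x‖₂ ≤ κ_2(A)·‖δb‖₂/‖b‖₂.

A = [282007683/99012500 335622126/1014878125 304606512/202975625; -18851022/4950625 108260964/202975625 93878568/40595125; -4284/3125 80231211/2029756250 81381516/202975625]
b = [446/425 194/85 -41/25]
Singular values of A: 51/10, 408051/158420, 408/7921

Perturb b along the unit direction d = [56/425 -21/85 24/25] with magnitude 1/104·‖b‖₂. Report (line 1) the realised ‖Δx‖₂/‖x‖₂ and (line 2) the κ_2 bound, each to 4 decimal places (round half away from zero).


0.0144
0.9520

largest singular value 51/10, smallest 408/7921
κ_2(A) = (51/10) / (408/7921) = 99.0125
κ_2(A)·‖δb‖/‖b‖ = 0.9520
solve Ax = b  →  x = [0.0292 38.0571 -7.7425]
‖b‖₂ = 3.0000 and ‖x‖₂ = 38.8367
with δb = [0.0038 -0.0071 0.0277], A·Δx = δb → ‖Δx‖ = 0.5600
dividing the unrounded norms, ‖Δx‖/‖x‖ = 0.0144
so the bound overstates the realised error by a factor of ≈ 66.0224 (computed from the unrounded values)


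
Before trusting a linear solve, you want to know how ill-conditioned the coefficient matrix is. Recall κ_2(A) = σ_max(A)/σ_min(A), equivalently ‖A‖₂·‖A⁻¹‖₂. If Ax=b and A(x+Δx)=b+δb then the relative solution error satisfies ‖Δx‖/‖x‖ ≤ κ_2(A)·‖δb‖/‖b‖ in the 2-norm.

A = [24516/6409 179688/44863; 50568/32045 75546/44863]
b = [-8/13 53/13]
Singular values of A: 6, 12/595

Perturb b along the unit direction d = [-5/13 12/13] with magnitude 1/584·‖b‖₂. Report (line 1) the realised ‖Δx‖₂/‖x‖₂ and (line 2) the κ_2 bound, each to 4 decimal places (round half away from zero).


0.0018
0.5094

from the listed singular values, σ₁ = 6, σ_n = 12/595
κ = σ_max/σ_min = 6/(12/595) = 297.5000
worst-case relative error ≤ 297.5000 × 1/584 = 0.5094
solve Ax = b  →  x = [-143.5057 136.9023]
‖b‖₂ = 4.1231 and ‖x‖₂ = 198.3334
δb = ε·‖b‖·d = [-0.0027 0.0065]; solving A·Δx = δb gives ‖Δx‖ = 0.3501
relative error = 0.0018
realised/bound (from unrounded values) ≈ 0.0035


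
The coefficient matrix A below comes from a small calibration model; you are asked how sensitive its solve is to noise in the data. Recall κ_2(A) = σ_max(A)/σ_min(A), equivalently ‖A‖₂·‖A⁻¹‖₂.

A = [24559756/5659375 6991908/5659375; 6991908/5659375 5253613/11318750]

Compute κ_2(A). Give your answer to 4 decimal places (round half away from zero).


45.2750

form AᵀA = [1043309427616/51245640625 304137510138/51245640625; 304137510138/51245640625 357036095161/204982562500] with trace 7248438089/327972100 and determinant 19518724/81993025
char-poly roots: 2209/100 and 35344/3279721
so κ_2 = √((2209/100) / (35344/3279721)) = 45.2750


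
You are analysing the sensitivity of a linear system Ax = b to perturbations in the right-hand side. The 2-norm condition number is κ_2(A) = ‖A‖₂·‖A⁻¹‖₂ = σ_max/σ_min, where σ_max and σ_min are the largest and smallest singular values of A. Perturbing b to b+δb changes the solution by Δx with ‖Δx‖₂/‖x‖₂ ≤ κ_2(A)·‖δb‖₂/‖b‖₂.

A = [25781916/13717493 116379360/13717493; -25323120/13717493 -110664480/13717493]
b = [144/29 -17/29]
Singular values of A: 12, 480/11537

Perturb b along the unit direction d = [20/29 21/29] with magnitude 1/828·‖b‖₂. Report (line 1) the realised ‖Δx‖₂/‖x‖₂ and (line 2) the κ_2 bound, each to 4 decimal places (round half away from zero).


0.0020
0.3483

from the listed singular values, σ₁ = 12, σ_n = 480/11537
condition number: 12 ÷ (480/11537) = 288.4250
worst-case relative error ≤ 288.4250 × 1/828 = 0.3483
solve Ax = b  →  x = [-70.2744 16.1534]
‖b‖₂ = 5.0000 and ‖x‖₂ = 72.1070
re-solving with b+δb shifts x by Δx of norm 0.1451
realised ‖Δx‖/‖x‖ = 0.0020
tightness: 0.0020 against a bound of 0.3483 (unrounded ratio ≈ 0.0058)


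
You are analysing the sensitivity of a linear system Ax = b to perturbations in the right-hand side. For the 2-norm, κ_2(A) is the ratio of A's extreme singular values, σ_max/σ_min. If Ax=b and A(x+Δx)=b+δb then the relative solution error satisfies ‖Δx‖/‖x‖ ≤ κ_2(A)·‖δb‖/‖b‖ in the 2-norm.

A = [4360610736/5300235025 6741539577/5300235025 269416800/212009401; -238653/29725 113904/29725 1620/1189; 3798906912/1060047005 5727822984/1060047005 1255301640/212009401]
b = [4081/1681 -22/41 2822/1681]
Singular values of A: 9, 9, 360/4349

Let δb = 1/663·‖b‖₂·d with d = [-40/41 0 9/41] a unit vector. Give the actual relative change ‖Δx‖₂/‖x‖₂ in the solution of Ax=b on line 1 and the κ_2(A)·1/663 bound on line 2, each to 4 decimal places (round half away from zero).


0.0023
0.1640

σ_max = 9, σ_min = 360/4349
κ = σ_max/σ_min = 9/(360/4349) = 108.7250
bound on ‖Δx‖/‖x‖: κ·ε = 108.7250·1/663 = 0.1640
solve Ax = b  →  x = [4.8173 16.1197 -17.3427]
‖b‖₂ = 3.0000 and ‖x‖₂ = 24.1624
δb = ε·‖b‖·d = [-0.0044 0.0000 0.0010]; solving A·Δx = δb gives ‖Δx‖ = 0.0547
relative error = 0.0023
realised/bound (from unrounded values) ≈ 0.0138


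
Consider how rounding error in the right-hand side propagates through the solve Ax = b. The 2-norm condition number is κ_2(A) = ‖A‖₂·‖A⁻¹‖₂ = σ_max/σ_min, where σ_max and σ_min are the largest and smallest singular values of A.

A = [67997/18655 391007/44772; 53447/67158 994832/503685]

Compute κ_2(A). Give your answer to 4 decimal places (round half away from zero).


AᵀA = [71818897/5159700 103414319/3095820; 103414319/3095820 14891784253/185749200]; tr = 268880993/2857680, det = 88529281/1428840000
eigenvalues of AᵀA: λ = (tr ± √(tr²−4·det))/2 = 9409/100, 9409/14288400
so κ_2 = √((9409/100) / (9409/14288400)) = 378.0000

378.0000


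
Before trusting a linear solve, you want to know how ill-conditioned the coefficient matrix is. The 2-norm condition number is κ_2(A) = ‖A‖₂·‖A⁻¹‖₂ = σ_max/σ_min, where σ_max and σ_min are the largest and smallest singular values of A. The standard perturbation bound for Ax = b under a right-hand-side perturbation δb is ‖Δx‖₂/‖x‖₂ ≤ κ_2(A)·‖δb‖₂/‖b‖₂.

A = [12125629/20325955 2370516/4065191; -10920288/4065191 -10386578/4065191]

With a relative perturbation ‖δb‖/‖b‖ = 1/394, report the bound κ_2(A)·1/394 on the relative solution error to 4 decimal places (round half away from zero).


0.8678

M = AᵀA = [1861004240761/245773020025 354471215364/49154604005; 354471215364/49154604005 67519541140/9830920801]. tr(M)=4219967621/292239025, det(M)=521284/292239025
char-poly roots: 361/25 and 1444/11689561
so κ_2 = √((361/25) / (1444/11689561)) = 341.9000
bound on ‖Δx‖/‖x‖: κ·ε = 341.9000·1/394 = 0.8678


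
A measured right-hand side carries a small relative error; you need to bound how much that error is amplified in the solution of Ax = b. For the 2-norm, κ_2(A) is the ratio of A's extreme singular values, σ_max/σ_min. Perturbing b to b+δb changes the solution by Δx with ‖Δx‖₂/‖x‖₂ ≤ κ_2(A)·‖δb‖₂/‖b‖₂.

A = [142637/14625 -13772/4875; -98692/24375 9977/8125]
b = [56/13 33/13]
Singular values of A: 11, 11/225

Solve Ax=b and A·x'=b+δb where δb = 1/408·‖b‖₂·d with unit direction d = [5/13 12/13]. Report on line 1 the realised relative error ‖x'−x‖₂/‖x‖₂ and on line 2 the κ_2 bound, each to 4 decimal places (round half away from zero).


0.0031
0.5515

σ_max = 11, σ_min = 11/225
κ = σ_max/σ_min = 11/(11/225) = 225.0000
worst-case relative error ≤ 225.0000 × 1/408 = 0.5515
solve Ax = b  →  x = [23.1709 78.4691]
‖b‖ = 5.0000, ‖x‖ = 81.8186
Δx = A⁻¹·δb where δb = 1/408·5.0000·d; ‖Δx‖ = 0.2507
relative error = 0.0031
tightness: 0.0031 against a bound of 0.5515 (unrounded ratio ≈ 0.0056)


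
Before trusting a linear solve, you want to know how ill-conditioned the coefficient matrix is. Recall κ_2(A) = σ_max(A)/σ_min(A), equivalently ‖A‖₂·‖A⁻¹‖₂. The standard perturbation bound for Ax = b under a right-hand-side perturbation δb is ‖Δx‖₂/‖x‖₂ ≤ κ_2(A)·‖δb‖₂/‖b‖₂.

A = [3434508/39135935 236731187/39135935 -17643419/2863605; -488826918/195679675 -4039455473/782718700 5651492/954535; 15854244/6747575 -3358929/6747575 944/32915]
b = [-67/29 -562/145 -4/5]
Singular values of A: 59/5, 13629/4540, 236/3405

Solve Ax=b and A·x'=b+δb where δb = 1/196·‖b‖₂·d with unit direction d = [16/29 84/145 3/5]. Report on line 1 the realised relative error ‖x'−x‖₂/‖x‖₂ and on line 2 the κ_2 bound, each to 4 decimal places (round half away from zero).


0.0058
0.8686

largest singular value 59/5, smallest 236/3405
κ_2(A) = (59/5) / (236/3405) = 170.2500
perturbation bound = 170.2500·1/196 = 0.8686
solve Ax = b  →  x = [-8.5109 -40.8613 -39.8627]
2-norm of b is 4.5826; of x, 57.7158
with δb = [0.0129 0.0135 0.0140], A·Δx = δb → ‖Δx‖ = 0.3373
relative error = 0.0058
tightness: 0.0058 against a bound of 0.8686 (unrounded ratio ≈ 0.0067)


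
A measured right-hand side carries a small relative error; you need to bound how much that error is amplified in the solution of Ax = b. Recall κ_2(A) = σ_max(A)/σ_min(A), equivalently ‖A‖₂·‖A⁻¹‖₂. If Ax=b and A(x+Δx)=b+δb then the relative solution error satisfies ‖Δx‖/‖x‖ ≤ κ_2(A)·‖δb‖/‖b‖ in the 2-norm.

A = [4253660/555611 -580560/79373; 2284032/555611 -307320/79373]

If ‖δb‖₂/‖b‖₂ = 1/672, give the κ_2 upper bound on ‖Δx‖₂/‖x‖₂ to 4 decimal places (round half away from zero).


form AᵀA = [80658912016/1068178489 -10973818560/152596927; -10973818560/152596927 1493064000/21799561] with trace 182900176/1270129 and determinant 230400/1270129
solving λ² − 182900176/1270129·λ + 230400/1270129 = 0 gives λ = 144, 1600/1270129
κ = σ_max/σ_min = 12/(40/1127) = 338.1000
bound on ‖Δx‖/‖x‖: κ·ε = 338.1000·1/672 = 0.5031

0.5031


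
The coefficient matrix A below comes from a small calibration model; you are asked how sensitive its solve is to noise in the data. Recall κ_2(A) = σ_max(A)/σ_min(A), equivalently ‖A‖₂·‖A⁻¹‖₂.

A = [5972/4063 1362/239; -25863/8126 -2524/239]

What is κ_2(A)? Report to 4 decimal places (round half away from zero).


AᵀA = [2808145/228484 2398410/57121; 2398410/57121 8225620/57121]; tr = 35710625/228484, det = 390625/57121
char-poly roots: 625/4 and 2500/57121
κ_2(A) = √(λ_max/λ_min) = √((625/4) / (2500/57121)) = 59.7500

59.7500


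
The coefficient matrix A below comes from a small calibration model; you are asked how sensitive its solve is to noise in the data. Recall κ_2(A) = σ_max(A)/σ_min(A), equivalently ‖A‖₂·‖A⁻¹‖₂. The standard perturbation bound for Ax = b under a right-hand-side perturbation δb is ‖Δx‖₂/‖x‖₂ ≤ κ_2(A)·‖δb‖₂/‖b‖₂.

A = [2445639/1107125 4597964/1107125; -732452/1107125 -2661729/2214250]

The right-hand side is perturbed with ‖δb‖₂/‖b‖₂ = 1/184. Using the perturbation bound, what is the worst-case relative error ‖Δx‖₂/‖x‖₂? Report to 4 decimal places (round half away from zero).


1.4158

M = AᵀA = [10428217681/1961161225 3910321422/392232245; 3910321422/392232245 146639828881/7844644900]. tr(M)=130347889/5428820, det(M)=5764801/678602500
solving λ² − 130347889/5428820·λ + 5764801/678602500 = 0 gives λ = 2401/100, 2401/6786025
κ = σ_max/σ_min = (49/10)/(49/2605) = 260.5000
bound on ‖Δx‖/‖x‖: κ·ε = 260.5000·1/184 = 1.4158


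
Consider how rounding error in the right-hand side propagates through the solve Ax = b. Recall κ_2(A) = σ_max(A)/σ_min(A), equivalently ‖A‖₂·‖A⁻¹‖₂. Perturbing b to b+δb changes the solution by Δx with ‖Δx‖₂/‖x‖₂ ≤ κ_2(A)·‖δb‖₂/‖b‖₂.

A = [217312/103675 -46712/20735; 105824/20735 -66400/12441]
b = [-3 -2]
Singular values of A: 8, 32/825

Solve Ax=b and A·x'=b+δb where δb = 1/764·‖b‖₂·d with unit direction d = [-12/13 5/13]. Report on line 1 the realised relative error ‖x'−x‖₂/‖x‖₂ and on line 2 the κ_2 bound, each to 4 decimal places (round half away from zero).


0.0024
0.2700

from the listed singular values, σ₁ = 8, σ_n = 32/825
κ_2(A) = 8 / (32/825) = 206.2500
κ_2(A)·‖δb‖/‖b‖ = 0.2700
solve Ax = b  →  x = [37.0797 35.8319]
2-norm of b is 3.6056; of x, 51.5639
re-solving with b+δb shifts x by Δx of norm 0.1217
dividing the unrounded norms, ‖Δx‖/‖x‖ = 0.0024
realised/bound (from unrounded values) ≈ 0.0087
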